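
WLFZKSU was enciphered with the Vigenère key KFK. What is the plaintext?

Repeat the key across the ciphertext: KFKKFKK
W(22)−K(10): 12 → M
L(11)−F(5): 6 → G
F(5)−K(10): -5≡21 → V
Z(25)−K(10): 15 → P
K(10)−F(5): 5 → F
S(18)−K(10): 8 → I
U(20)−K(10): 10 → K

MGVPFIK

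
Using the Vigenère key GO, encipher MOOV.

SCUJ

Repeat the key across the message: GOGO
M(12)+G(6): 18 → S
O(14)+O(14): 28≡2 → C
O(14)+G(6): 20 → U
V(21)+O(14): 35≡9 → J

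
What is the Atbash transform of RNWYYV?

R(17) → I(8)
N(13) → M(12)
W(22) → D(3)
Y(24) → B(1)
Y(24) → B(1)
V(21) → E(4)

IMDBBE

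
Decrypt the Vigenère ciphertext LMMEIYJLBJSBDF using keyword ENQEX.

HZWALUWVXMOONB

Repeat the key across the ciphertext: ENQEXENQEXENQE
L(11)−E(4): 7 → H
M(12)−N(13): -1≡25 → Z
M(12)−Q(16): -4≡22 → W
E(4)−E(4): 0 → A
I(8)−X(23): -15≡11 → L
Y(24)−E(4): 20 → U
J(9)−N(13): -4≡22 → W
L(11)−Q(16): -5≡21 → V
B(1)−E(4): -3≡23 → X
J(9)−X(23): -14≡12 → M
S(18)−E(4): 14 → O
B(1)−N(13): -12≡14 → O
D(3)−Q(16): -13≡13 → N
F(5)−E(4): 1 → B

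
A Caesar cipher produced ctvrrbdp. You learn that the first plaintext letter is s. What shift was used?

10

From the crib: c(2)−s(18)=-16≡10, so the shift is 10.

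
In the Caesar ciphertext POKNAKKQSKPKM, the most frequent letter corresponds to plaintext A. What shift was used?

10

The most frequent ciphertext letter is K (appears 5 times).
K is position 10; A is position 0.
Shift = 10.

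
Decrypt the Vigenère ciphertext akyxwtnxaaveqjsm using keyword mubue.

oqxdshtwgwjkppoa

Repeat the key across the ciphertext: mubuemubuemubuem
a(0)−m(12): -12≡14 → o
k(10)−u(20): -10≡16 → q
y(24)−b(1): 23 → x
x(23)−u(20): 3 → d
w(22)−e(4): 18 → s
t(19)−m(12): 7 → h
n(13)−u(20): -7≡19 → t
x(23)−b(1): 22 → w
a(0)−u(20): -20≡6 → g
a(0)−e(4): -4≡22 → w
v(21)−m(12): 9 → j
e(4)−u(20): -16≡10 → k
q(16)−b(1): 15 → p
j(9)−u(20): -11≡15 → p
s(18)−e(4): 14 → o
m(12)−m(12): 0 → a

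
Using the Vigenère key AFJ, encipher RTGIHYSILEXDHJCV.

Repeat the key across the message: AFJAFJAFJAFJAFJA
R(17)+A(0): 17 → R
T(19)+F(5): 24 → Y
G(6)+J(9): 15 → P
I(8)+A(0): 8 → I
H(7)+F(5): 12 → M
Y(24)+J(9): 33≡7 → H
S(18)+A(0): 18 → S
I(8)+F(5): 13 → N
L(11)+J(9): 20 → U
E(4)+A(0): 4 → E
X(23)+F(5): 28≡2 → C
D(3)+J(9): 12 → M
H(7)+A(0): 7 → H
J(9)+F(5): 14 → O
C(2)+J(9): 11 → L
V(21)+A(0): 21 → V

RYPIMHSNUECMHOLV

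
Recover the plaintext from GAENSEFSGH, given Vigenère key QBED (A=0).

Repeat the key across the ciphertext: QBEDQBEDQB
G(6)−Q(16): -10≡16 → Q
A(0)−B(1): -1≡25 → Z
E(4)−E(4): 0 → A
N(13)−D(3): 10 → K
S(18)−Q(16): 2 → C
E(4)−B(1): 3 → D
F(5)−E(4): 1 → B
S(18)−D(3): 15 → P
G(6)−Q(16): -10≡16 → Q
H(7)−B(1): 6 → G

QZAKCDBPQG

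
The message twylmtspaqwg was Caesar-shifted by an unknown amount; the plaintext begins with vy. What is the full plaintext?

From the crib: t(19)−v(21)=-2≡24, so the shift is 24.
Subtract 24 from each ciphertext letter:
t(19): 19−24=-5≡21 → v
w(22): 22−24=-2≡24 → y
y(24): 24−24=0 → a
l(11): 11−24=-13≡13 → n
m(12): 12−24=-12≡14 → o
t(19): 19−24=-5≡21 → v
s(18): 18−24=-6≡20 → u
p(15): 15−24=-9≡17 → r
a(0): 0−24=-24≡2 → c
q(16): 16−24=-8≡18 → s
w(22): 22−24=-2≡24 → y
g(6): 6−24=-18≡8 → i

vyanovurcsyi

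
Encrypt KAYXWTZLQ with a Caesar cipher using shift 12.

K(10): 10+12=22 → W
A(0): 0+12=12 → M
Y(24): 24+12=36≡10 → K
X(23): 23+12=35≡9 → J
W(22): 22+12=34≡8 → I
T(19): 19+12=31≡5 → F
Z(25): 25+12=37≡11 → L
L(11): 11+12=23 → X
Q(16): 16+12=28≡2 → C

WMKJIFLXC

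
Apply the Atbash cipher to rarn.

izim

r(17) → i(8)
a(0) → z(25)
r(17) → i(8)
n(13) → m(12)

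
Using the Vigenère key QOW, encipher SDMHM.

Repeat the key across the message: QOWQO
S(18)+Q(16): 34≡8 → I
D(3)+O(14): 17 → R
M(12)+W(22): 34≡8 → I
H(7)+Q(16): 23 → X
M(12)+O(14): 26≡0 → A

IRIXA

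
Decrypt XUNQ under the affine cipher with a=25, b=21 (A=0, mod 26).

YBIF

The inverse of 25 mod 26 is 25, since 25·25=625≡1. Apply D(y)=25·(y−21) mod 26:
X(23): 25·(23−21)=50≡24 → Y
U(20): 25·(20−21)=-25≡1 → B
N(13): 25·(13−21)=-200≡8 → I
Q(16): 25·(16−21)=-125≡5 → F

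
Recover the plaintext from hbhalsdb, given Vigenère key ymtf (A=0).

jpovngkw

Repeat the key across the ciphertext: ymtfymtf
h(7)−y(24): -17≡9 → j
b(1)−m(12): -11≡15 → p
h(7)−t(19): -12≡14 → o
a(0)−f(5): -5≡21 → v
l(11)−y(24): -13≡13 → n
s(18)−m(12): 6 → g
d(3)−t(19): -16≡10 → k
b(1)−f(5): -4≡22 → w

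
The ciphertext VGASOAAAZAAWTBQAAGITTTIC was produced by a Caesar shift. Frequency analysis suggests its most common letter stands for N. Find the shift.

13

The most frequent ciphertext letter is A (appears 8 times).
A is position 0; N is position 13.
Shift = -13≡13.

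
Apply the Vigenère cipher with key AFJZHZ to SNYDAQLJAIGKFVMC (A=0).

SSHCHPLOJHNJFAVB

Repeat the key across the message: AFJZHZAFJZHZAFJZ
S(18)+A(0): 18 → S
N(13)+F(5): 18 → S
Y(24)+J(9): 33≡7 → H
D(3)+Z(25): 28≡2 → C
A(0)+H(7): 7 → H
Q(16)+Z(25): 41≡15 → P
L(11)+A(0): 11 → L
J(9)+F(5): 14 → O
A(0)+J(9): 9 → J
I(8)+Z(25): 33≡7 → H
G(6)+H(7): 13 → N
K(10)+Z(25): 35≡9 → J
F(5)+A(0): 5 → F
V(21)+F(5): 26≡0 → A
M(12)+J(9): 21 → V
C(2)+Z(25): 27≡1 → B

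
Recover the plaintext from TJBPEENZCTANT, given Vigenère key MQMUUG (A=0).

Repeat the key across the ciphertext: MQMUUGMQMUUGM
T(19)−M(12): 7 → H
J(9)−Q(16): -7≡19 → T
B(1)−M(12): -11≡15 → P
P(15)−U(20): -5≡21 → V
E(4)−U(20): -16≡10 → K
E(4)−G(6): -2≡24 → Y
N(13)−M(12): 1 → B
Z(25)−Q(16): 9 → J
C(2)−M(12): -10≡16 → Q
T(19)−U(20): -1≡25 → Z
A(0)−U(20): -20≡6 → G
N(13)−G(6): 7 → H
T(19)−M(12): 7 → H

HTPVKYBJQZGHH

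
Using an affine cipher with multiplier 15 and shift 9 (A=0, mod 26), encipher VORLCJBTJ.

V(21): 15·21+9=324≡12 → M
O(14): 15·14+9=219≡11 → L
R(17): 15·17+9=264≡4 → E
L(11): 15·11+9=174≡18 → S
C(2): 15·2+9=39≡13 → N
J(9): 15·9+9=144≡14 → O
B(1): 15·1+9=24 → Y
T(19): 15·19+9=294≡8 → I
J(9): 15·9+9=144≡14 → O

MLESNOYIO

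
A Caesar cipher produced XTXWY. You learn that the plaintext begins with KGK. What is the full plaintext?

KGKJL

From the crib: X(23)−K(10)=13, so the shift is 13.
Subtract 13 from each ciphertext letter:
X(23): 23−13=10 → K
T(19): 19−13=6 → G
X(23): 23−13=10 → K
W(22): 22−13=9 → J
Y(24): 24−13=11 → L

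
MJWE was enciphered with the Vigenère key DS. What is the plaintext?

Repeat the key across the ciphertext: DSDS
M(12)−D(3): 9 → J
J(9)−S(18): -9≡17 → R
W(22)−D(3): 19 → T
E(4)−S(18): -14≡12 → M

JRTM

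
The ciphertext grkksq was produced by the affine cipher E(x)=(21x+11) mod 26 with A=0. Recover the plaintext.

bevvjz

The inverse of 21 mod 26 is 5, since 21·5=105≡1. Apply D(y)=5·(y−11) mod 26:
g(6): 5·(6−11)=-25≡1 → b
r(17): 5·(17−11)=30≡4 → e
k(10): 5·(10−11)=-5≡21 → v
k(10): 5·(10−11)=-5≡21 → v
s(18): 5·(18−11)=35≡9 → j
q(16): 5·(16−11)=25 → z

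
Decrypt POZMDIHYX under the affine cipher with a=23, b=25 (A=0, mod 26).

The inverse of 23 mod 26 is 17, since 23·17=391≡1. Apply D(y)=17·(y−25) mod 26:
P(15): 17·(15−25)=-170≡12 → M
O(14): 17·(14−25)=-187≡21 → V
Z(25): 17·(25−25)=0 → A
M(12): 17·(12−25)=-221≡13 → N
D(3): 17·(3−25)=-374≡16 → Q
I(8): 17·(8−25)=-289≡23 → X
H(7): 17·(7−25)=-306≡6 → G
Y(24): 17·(24−25)=-17≡9 → J
X(23): 17·(23−25)=-34≡18 → S

MVANQXGJS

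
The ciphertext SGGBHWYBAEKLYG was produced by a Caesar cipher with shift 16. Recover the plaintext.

CQQLRGILKOUVIQ

S(18): 18−16=2 → C
G(6): 6−16=-10≡16 → Q
G(6): 6−16=-10≡16 → Q
B(1): 1−16=-15≡11 → L
H(7): 7−16=-9≡17 → R
W(22): 22−16=6 → G
Y(24): 24−16=8 → I
B(1): 1−16=-15≡11 → L
A(0): 0−16=-16≡10 → K
E(4): 4−16=-12≡14 → O
K(10): 10−16=-6≡20 → U
L(11): 11−16=-5≡21 → V
Y(24): 24−16=8 → I
G(6): 6−16=-10≡16 → Q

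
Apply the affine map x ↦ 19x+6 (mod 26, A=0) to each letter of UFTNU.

WXDTW

U(20): 19·20+6=386≡22 → W
F(5): 19·5+6=101≡23 → X
T(19): 19·19+6=367≡3 → D
N(13): 19·13+6=253≡19 → T
U(20): 19·20+6=386≡22 → W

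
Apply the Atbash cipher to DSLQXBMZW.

D(3) → W(22)
S(18) → H(7)
L(11) → O(14)
Q(16) → J(9)
X(23) → C(2)
B(1) → Y(24)
M(12) → N(13)
Z(25) → A(0)
W(22) → D(3)

WHOJCYNAD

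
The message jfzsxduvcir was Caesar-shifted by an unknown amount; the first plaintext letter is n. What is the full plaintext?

From the crib: j(9)−n(13)=-4≡22, so the shift is 22.
Subtract 22 from each ciphertext letter:
j(9): 9−22=-13≡13 → n
f(5): 5−22=-17≡9 → j
z(25): 25−22=3 → d
s(18): 18−22=-4≡22 → w
x(23): 23−22=1 → b
d(3): 3−22=-19≡7 → h
u(20): 20−22=-2≡24 → y
v(21): 21−22=-1≡25 → z
c(2): 2−22=-20≡6 → g
i(8): 8−22=-14≡12 → m
r(17): 17−22=-5≡21 → v

njdwbhyzgmv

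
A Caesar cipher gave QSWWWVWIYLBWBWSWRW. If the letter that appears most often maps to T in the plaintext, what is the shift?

The most frequent ciphertext letter is W (appears 8 times).
W is position 22; T is position 19.
Shift = 3.

3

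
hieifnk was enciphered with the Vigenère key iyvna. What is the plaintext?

zkjvffm

Repeat the key across the ciphertext: iyvnaiy
h(7)−i(8): -1≡25 → z
i(8)−y(24): -16≡10 → k
e(4)−v(21): -17≡9 → j
i(8)−n(13): -5≡21 → v
f(5)−a(0): 5 → f
n(13)−i(8): 5 → f
k(10)−y(24): -14≡12 → m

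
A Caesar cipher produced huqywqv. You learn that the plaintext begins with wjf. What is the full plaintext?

wjfnlfk

From the crib: h(7)−w(22)=-15≡11, so the shift is 11.
Subtract 11 from each ciphertext letter:
h(7): 7−11=-4≡22 → w
u(20): 20−11=9 → j
q(16): 16−11=5 → f
y(24): 24−11=13 → n
w(22): 22−11=11 → l
q(16): 16−11=5 → f
v(21): 21−11=10 → k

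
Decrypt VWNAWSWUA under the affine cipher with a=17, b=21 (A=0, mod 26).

The inverse of 17 mod 26 is 23, since 17·23=391≡1. Apply D(y)=23·(y−21) mod 26:
V(21): 23·(21−21)=0 → A
W(22): 23·(22−21)=23 → X
N(13): 23·(13−21)=-184≡24 → Y
A(0): 23·(0−21)=-483≡11 → L
W(22): 23·(22−21)=23 → X
S(18): 23·(18−21)=-69≡9 → J
W(22): 23·(22−21)=23 → X
U(20): 23·(20−21)=-23≡3 → D
A(0): 23·(0−21)=-483≡11 → L

AXYLXJXDL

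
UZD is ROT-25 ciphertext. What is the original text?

VAE

U(20): 20−25=-5≡21 → V
Z(25): 25−25=0 → A
D(3): 3−25=-22≡4 → E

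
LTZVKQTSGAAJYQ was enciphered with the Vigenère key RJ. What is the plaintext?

Repeat the key across the ciphertext: RJRJRJRJRJRJRJ
L(11)−R(17): -6≡20 → U
T(19)−J(9): 10 → K
Z(25)−R(17): 8 → I
V(21)−J(9): 12 → M
K(10)−R(17): -7≡19 → T
Q(16)−J(9): 7 → H
T(19)−R(17): 2 → C
S(18)−J(9): 9 → J
G(6)−R(17): -11≡15 → P
A(0)−J(9): -9≡17 → R
A(0)−R(17): -17≡9 → J
J(9)−J(9): 0 → A
Y(24)−R(17): 7 → H
Q(16)−J(9): 7 → H

UKIMTHCJPRJAHH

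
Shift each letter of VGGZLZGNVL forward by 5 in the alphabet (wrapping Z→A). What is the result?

V(21): 21+5=26≡0 → A
G(6): 6+5=11 → L
G(6): 6+5=11 → L
Z(25): 25+5=30≡4 → E
L(11): 11+5=16 → Q
Z(25): 25+5=30≡4 → E
G(6): 6+5=11 → L
N(13): 13+5=18 → S
V(21): 21+5=26≡0 → A
L(11): 11+5=16 → Q

ALLEQELSAQ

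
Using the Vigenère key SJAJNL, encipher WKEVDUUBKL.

OTEEQFMKKU

Repeat the key across the message: SJAJNLSJAJ
W(22)+S(18): 40≡14 → O
K(10)+J(9): 19 → T
E(4)+A(0): 4 → E
V(21)+J(9): 30≡4 → E
D(3)+N(13): 16 → Q
U(20)+L(11): 31≡5 → F
U(20)+S(18): 38≡12 → M
B(1)+J(9): 10 → K
K(10)+A(0): 10 → K
L(11)+J(9): 20 → U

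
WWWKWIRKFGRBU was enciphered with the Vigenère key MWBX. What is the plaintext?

KAVNKMQNTKQEI

Repeat the key across the ciphertext: MWBXMWBXMWBXM
W(22)−M(12): 10 → K
W(22)−W(22): 0 → A
W(22)−B(1): 21 → V
K(10)−X(23): -13≡13 → N
W(22)−M(12): 10 → K
I(8)−W(22): -14≡12 → M
R(17)−B(1): 16 → Q
K(10)−X(23): -13≡13 → N
F(5)−M(12): -7≡19 → T
G(6)−W(22): -16≡10 → K
R(17)−B(1): 16 → Q
B(1)−X(23): -22≡4 → E
U(20)−M(12): 8 → I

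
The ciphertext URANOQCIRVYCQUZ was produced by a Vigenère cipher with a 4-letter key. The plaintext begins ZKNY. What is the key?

Subtract each crib letter from the matching ciphertext letter (mod 26):
U(20)−Z(25)=-5≡21 → V
R(17)−K(10)=7 → H
A(0)−N(13)=-13≡13 → N
N(13)−Y(24)=-11≡15 → P

VHNP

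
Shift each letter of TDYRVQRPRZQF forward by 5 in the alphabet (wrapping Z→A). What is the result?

T(19): 19+5=24 → Y
D(3): 3+5=8 → I
Y(24): 24+5=29≡3 → D
R(17): 17+5=22 → W
V(21): 21+5=26≡0 → A
Q(16): 16+5=21 → V
R(17): 17+5=22 → W
P(15): 15+5=20 → U
R(17): 17+5=22 → W
Z(25): 25+5=30≡4 → E
Q(16): 16+5=21 → V
F(5): 5+5=10 → K

YIDWAVWUWEVK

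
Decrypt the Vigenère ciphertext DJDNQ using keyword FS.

Repeat the key across the ciphertext: FSFSF
D(3)−F(5): -2≡24 → Y
J(9)−S(18): -9≡17 → R
D(3)−F(5): -2≡24 → Y
N(13)−S(18): -5≡21 → V
Q(16)−F(5): 11 → L

YRYVL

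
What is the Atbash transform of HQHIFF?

SJSRUU

H(7) → S(18)
Q(16) → J(9)
H(7) → S(18)
I(8) → R(17)
F(5) → U(20)
F(5) → U(20)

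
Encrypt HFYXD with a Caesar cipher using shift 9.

QOHGM

H(7): 7+9=16 → Q
F(5): 5+9=14 → O
Y(24): 24+9=33≡7 → H
X(23): 23+9=32≡6 → G
D(3): 3+9=12 → M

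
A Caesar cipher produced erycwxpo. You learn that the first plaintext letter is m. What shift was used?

From the crib: e(4)−m(12)=-8≡18, so the shift is 18.

18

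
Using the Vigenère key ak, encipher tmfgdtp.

twfqddp

Repeat the key across the message: akakaka
t(19)+a(0): 19 → t
m(12)+k(10): 22 → w
f(5)+a(0): 5 → f
g(6)+k(10): 16 → q
d(3)+a(0): 3 → d
t(19)+k(10): 29≡3 → d
p(15)+a(0): 15 → p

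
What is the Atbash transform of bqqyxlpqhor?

b(1) → y(24)
q(16) → j(9)
q(16) → j(9)
y(24) → b(1)
x(23) → c(2)
l(11) → o(14)
p(15) → k(10)
q(16) → j(9)
h(7) → s(18)
o(14) → l(11)
r(17) → i(8)

yjjbcokjsli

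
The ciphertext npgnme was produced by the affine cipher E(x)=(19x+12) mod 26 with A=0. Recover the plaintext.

lhmlaq

The inverse of 19 mod 26 is 11, since 19·11=209≡1. Apply D(y)=11·(y−12) mod 26:
n(13): 11·(13−12)=11 → l
p(15): 11·(15−12)=33≡7 → h
g(6): 11·(6−12)=-66≡12 → m
n(13): 11·(13−12)=11 → l
m(12): 11·(12−12)=0 → a
e(4): 11·(4−12)=-88≡16 → q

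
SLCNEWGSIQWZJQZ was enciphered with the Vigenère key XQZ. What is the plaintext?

VVDQOXJCJTGAMAA

Repeat the key across the ciphertext: XQZXQZXQZXQZXQZ
S(18)−X(23): -5≡21 → V
L(11)−Q(16): -5≡21 → V
C(2)−Z(25): -23≡3 → D
N(13)−X(23): -10≡16 → Q
E(4)−Q(16): -12≡14 → O
W(22)−Z(25): -3≡23 → X
G(6)−X(23): -17≡9 → J
S(18)−Q(16): 2 → C
I(8)−Z(25): -17≡9 → J
Q(16)−X(23): -7≡19 → T
W(22)−Q(16): 6 → G
Z(25)−Z(25): 0 → A
J(9)−X(23): -14≡12 → M
Q(16)−Q(16): 0 → A
Z(25)−Z(25): 0 → A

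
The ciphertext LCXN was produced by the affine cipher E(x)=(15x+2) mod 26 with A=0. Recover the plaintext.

LARZ

The inverse of 15 mod 26 is 7, since 15·7=105≡1. Apply D(y)=7·(y−2) mod 26:
L(11): 7·(11−2)=63≡11 → L
C(2): 7·(2−2)=0 → A
X(23): 7·(23−2)=147≡17 → R
N(13): 7·(13−2)=77≡25 → Z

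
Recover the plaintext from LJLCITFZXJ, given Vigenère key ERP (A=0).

HSWYREBIIF

Repeat the key across the ciphertext: ERPERPERPE
L(11)−E(4): 7 → H
J(9)−R(17): -8≡18 → S
L(11)−P(15): -4≡22 → W
C(2)−E(4): -2≡24 → Y
I(8)−R(17): -9≡17 → R
T(19)−P(15): 4 → E
F(5)−E(4): 1 → B
Z(25)−R(17): 8 → I
X(23)−P(15): 8 → I
J(9)−E(4): 5 → F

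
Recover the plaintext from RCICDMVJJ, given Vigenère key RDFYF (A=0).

AZDEYVSEL

Repeat the key across the ciphertext: RDFYFRDFY
R(17)−R(17): 0 → A
C(2)−D(3): -1≡25 → Z
I(8)−F(5): 3 → D
C(2)−Y(24): -22≡4 → E
D(3)−F(5): -2≡24 → Y
M(12)−R(17): -5≡21 → V
V(21)−D(3): 18 → S
J(9)−F(5): 4 → E
J(9)−Y(24): -15≡11 → L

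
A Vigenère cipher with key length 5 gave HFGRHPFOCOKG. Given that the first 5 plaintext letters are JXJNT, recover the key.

YIXEO

Subtract each crib letter from the matching ciphertext letter (mod 26):
H(7)−J(9)=-2≡24 → Y
F(5)−X(23)=-18≡8 → I
G(6)−J(9)=-3≡23 → X
R(17)−N(13)=4 → E
H(7)−T(19)=-12≡14 → O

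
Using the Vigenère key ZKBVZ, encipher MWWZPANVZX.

LGXUOZXWUW

Repeat the key across the message: ZKBVZZKBVZ
M(12)+Z(25): 37≡11 → L
W(22)+K(10): 32≡6 → G
W(22)+B(1): 23 → X
Z(25)+V(21): 46≡20 → U
P(15)+Z(25): 40≡14 → O
A(0)+Z(25): 25 → Z
N(13)+K(10): 23 → X
V(21)+B(1): 22 → W
Z(25)+V(21): 46≡20 → U
X(23)+Z(25): 48≡22 → W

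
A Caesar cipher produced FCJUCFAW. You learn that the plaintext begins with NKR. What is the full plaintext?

From the crib: F(5)−N(13)=-8≡18, so the shift is 18.
Subtract 18 from each ciphertext letter:
F(5): 5−18=-13≡13 → N
C(2): 2−18=-16≡10 → K
J(9): 9−18=-9≡17 → R
U(20): 20−18=2 → C
C(2): 2−18=-16≡10 → K
F(5): 5−18=-13≡13 → N
A(0): 0−18=-18≡8 → I
W(22): 22−18=4 → E

NKRCKNIE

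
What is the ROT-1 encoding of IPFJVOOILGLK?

I(8): 8+1=9 → J
P(15): 15+1=16 → Q
F(5): 5+1=6 → G
J(9): 9+1=10 → K
V(21): 21+1=22 → W
O(14): 14+1=15 → P
O(14): 14+1=15 → P
I(8): 8+1=9 → J
L(11): 11+1=12 → M
G(6): 6+1=7 → H
L(11): 11+1=12 → M
K(10): 10+1=11 → L

JQGKWPPJMHML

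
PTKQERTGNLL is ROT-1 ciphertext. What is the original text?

OSJPDQSFMKK

P(15): 15−1=14 → O
T(19): 19−1=18 → S
K(10): 10−1=9 → J
Q(16): 16−1=15 → P
E(4): 4−1=3 → D
R(17): 17−1=16 → Q
T(19): 19−1=18 → S
G(6): 6−1=5 → F
N(13): 13−1=12 → M
L(11): 11−1=10 → K
L(11): 11−1=10 → K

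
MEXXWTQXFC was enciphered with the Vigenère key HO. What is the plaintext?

Repeat the key across the ciphertext: HOHOHOHOHO
M(12)−H(7): 5 → F
E(4)−O(14): -10≡16 → Q
X(23)−H(7): 16 → Q
X(23)−O(14): 9 → J
W(22)−H(7): 15 → P
T(19)−O(14): 5 → F
Q(16)−H(7): 9 → J
X(23)−O(14): 9 → J
F(5)−H(7): -2≡24 → Y
C(2)−O(14): -12≡14 → O

FQQJPFJJYO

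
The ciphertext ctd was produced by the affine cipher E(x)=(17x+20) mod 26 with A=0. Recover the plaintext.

cdz

The inverse of 17 mod 26 is 23, since 17·23=391≡1. Apply D(y)=23·(y−20) mod 26:
c(2): 23·(2−20)=-414≡2 → c
t(19): 23·(19−20)=-23≡3 → d
d(3): 23·(3−20)=-391≡25 → z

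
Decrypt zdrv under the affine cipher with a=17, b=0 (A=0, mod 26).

drbp

The inverse of 17 mod 26 is 23, since 17·23=391≡1. Apply D(y)=23·(y−0) mod 26:
z(25): 23·(25−0)=575≡3 → d
d(3): 23·(3−0)=69≡17 → r
r(17): 23·(17−0)=391≡1 → b
v(21): 23·(21−0)=483≡15 → p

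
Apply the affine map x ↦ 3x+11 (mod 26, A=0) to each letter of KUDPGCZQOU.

K(10): 3·10+11=41≡15 → P
U(20): 3·20+11=71≡19 → T
D(3): 3·3+11=20 → U
P(15): 3·15+11=56≡4 → E
G(6): 3·6+11=29≡3 → D
C(2): 3·2+11=17 → R
Z(25): 3·25+11=86≡8 → I
Q(16): 3·16+11=59≡7 → H
O(14): 3·14+11=53≡1 → B
U(20): 3·20+11=71≡19 → T

PTUEDRIHBT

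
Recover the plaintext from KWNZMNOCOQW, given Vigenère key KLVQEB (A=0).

ALSJIMERTAS

Repeat the key across the ciphertext: KLVQEBKLVQE
K(10)−K(10): 0 → A
W(22)−L(11): 11 → L
N(13)−V(21): -8≡18 → S
Z(25)−Q(16): 9 → J
M(12)−E(4): 8 → I
N(13)−B(1): 12 → M
O(14)−K(10): 4 → E
C(2)−L(11): -9≡17 → R
O(14)−V(21): -7≡19 → T
Q(16)−Q(16): 0 → A
W(22)−E(4): 18 → S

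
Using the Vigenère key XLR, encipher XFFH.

Repeat the key across the message: XLRX
X(23)+X(23): 46≡20 → U
F(5)+L(11): 16 → Q
F(5)+R(17): 22 → W
H(7)+X(23): 30≡4 → E

UQWE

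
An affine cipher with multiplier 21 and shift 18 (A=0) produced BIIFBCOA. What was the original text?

The inverse of 21 mod 26 is 5, since 21·5=105≡1. Apply D(y)=5·(y−18) mod 26:
B(1): 5·(1−18)=-85≡19 → T
I(8): 5·(8−18)=-50≡2 → C
I(8): 5·(8−18)=-50≡2 → C
F(5): 5·(5−18)=-65≡13 → N
B(1): 5·(1−18)=-85≡19 → T
C(2): 5·(2−18)=-80≡24 → Y
O(14): 5·(14−18)=-20≡6 → G
A(0): 5·(0−18)=-90≡14 → O

TCCNTYGO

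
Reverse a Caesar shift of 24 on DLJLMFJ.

FNLNOHL

D(3): 3−24=-21≡5 → F
L(11): 11−24=-13≡13 → N
J(9): 9−24=-15≡11 → L
L(11): 11−24=-13≡13 → N
M(12): 12−24=-12≡14 → O
F(5): 5−24=-19≡7 → H
J(9): 9−24=-15≡11 → L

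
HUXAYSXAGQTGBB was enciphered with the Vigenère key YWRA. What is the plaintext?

Repeat the key across the ciphertext: YWRAYWRAYWRAYW
H(7)−Y(24): -17≡9 → J
U(20)−W(22): -2≡24 → Y
X(23)−R(17): 6 → G
A(0)−A(0): 0 → A
Y(24)−Y(24): 0 → A
S(18)−W(22): -4≡22 → W
X(23)−R(17): 6 → G
A(0)−A(0): 0 → A
G(6)−Y(24): -18≡8 → I
Q(16)−W(22): -6≡20 → U
T(19)−R(17): 2 → C
G(6)−A(0): 6 → G
B(1)−Y(24): -23≡3 → D
B(1)−W(22): -21≡5 → F

JYGAAWGAIUCGDF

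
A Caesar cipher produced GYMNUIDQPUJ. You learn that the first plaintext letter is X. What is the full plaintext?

XPDELZUHGLA

From the crib: G(6)−X(23)=-17≡9, so the shift is 9.
Subtract 9 from each ciphertext letter:
G(6): 6−9=-3≡23 → X
Y(24): 24−9=15 → P
M(12): 12−9=3 → D
N(13): 13−9=4 → E
U(20): 20−9=11 → L
I(8): 8−9=-1≡25 → Z
D(3): 3−9=-6≡20 → U
Q(16): 16−9=7 → H
P(15): 15−9=6 → G
U(20): 20−9=11 → L
J(9): 9−9=0 → A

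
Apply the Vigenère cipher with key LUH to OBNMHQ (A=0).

ZVUXBX

Repeat the key across the message: LUHLUH
O(14)+L(11): 25 → Z
B(1)+U(20): 21 → V
N(13)+H(7): 20 → U
M(12)+L(11): 23 → X
H(7)+U(20): 27≡1 → B
Q(16)+H(7): 23 → X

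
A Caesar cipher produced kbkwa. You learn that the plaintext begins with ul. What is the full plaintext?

From the crib: k(10)−u(20)=-10≡16, so the shift is 16.
Subtract 16 from each ciphertext letter:
k(10): 10−16=-6≡20 → u
b(1): 1−16=-15≡11 → l
k(10): 10−16=-6≡20 → u
w(22): 22−16=6 → g
a(0): 0−16=-16≡10 → k

ulugk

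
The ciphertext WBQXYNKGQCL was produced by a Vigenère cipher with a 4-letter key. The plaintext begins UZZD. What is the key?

CCRU

Subtract each crib letter from the matching ciphertext letter (mod 26):
W(22)−U(20)=2 → C
B(1)−Z(25)=-24≡2 → C
Q(16)−Z(25)=-9≡17 → R
X(23)−D(3)=20 → U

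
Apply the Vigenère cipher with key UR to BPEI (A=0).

Repeat the key across the message: URUR
B(1)+U(20): 21 → V
P(15)+R(17): 32≡6 → G
E(4)+U(20): 24 → Y
I(8)+R(17): 25 → Z

VGYZ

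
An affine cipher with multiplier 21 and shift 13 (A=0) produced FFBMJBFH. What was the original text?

The inverse of 21 mod 26 is 5, since 21·5=105≡1. Apply D(y)=5·(y−13) mod 26:
F(5): 5·(5−13)=-40≡12 → M
F(5): 5·(5−13)=-40≡12 → M
B(1): 5·(1−13)=-60≡18 → S
M(12): 5·(12−13)=-5≡21 → V
J(9): 5·(9−13)=-20≡6 → G
B(1): 5·(1−13)=-60≡18 → S
F(5): 5·(5−13)=-40≡12 → M
H(7): 5·(7−13)=-30≡22 → W

MMSVGSMW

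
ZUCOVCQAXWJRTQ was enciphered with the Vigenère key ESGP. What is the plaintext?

Repeat the key across the ciphertext: ESGPESGPESGPES
Z(25)−E(4): 21 → V
U(20)−S(18): 2 → C
C(2)−G(6): -4≡22 → W
O(14)−P(15): -1≡25 → Z
V(21)−E(4): 17 → R
C(2)−S(18): -16≡10 → K
Q(16)−G(6): 10 → K
A(0)−P(15): -15≡11 → L
X(23)−E(4): 19 → T
W(22)−S(18): 4 → E
J(9)−G(6): 3 → D
R(17)−P(15): 2 → C
T(19)−E(4): 15 → P
Q(16)−S(18): -2≡24 → Y

VCWZRKKLTEDCPY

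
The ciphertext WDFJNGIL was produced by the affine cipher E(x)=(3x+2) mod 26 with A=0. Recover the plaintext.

YJBLVKCD

The inverse of 3 mod 26 is 9, since 3·9=27≡1. Apply D(y)=9·(y−2) mod 26:
W(22): 9·(22−2)=180≡24 → Y
D(3): 9·(3−2)=9 → J
F(5): 9·(5−2)=27≡1 → B
J(9): 9·(9−2)=63≡11 → L
N(13): 9·(13−2)=99≡21 → V
G(6): 9·(6−2)=36≡10 → K
I(8): 9·(8−2)=54≡2 → C
L(11): 9·(11−2)=81≡3 → D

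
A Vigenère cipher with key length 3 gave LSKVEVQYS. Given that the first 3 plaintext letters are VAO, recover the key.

Subtract each crib letter from the matching ciphertext letter (mod 26):
L(11)−V(21)=-10≡16 → Q
S(18)−A(0)=18 → S
K(10)−O(14)=-4≡22 → W

QSW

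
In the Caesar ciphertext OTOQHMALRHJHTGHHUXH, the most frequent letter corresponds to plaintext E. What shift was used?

3

The most frequent ciphertext letter is H (appears 6 times).
H is position 7; E is position 4.
Shift = 3.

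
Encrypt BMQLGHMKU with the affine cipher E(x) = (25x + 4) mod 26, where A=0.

DSOTYXSUK

B(1): 25·1+4=29≡3 → D
M(12): 25·12+4=304≡18 → S
Q(16): 25·16+4=404≡14 → O
L(11): 25·11+4=279≡19 → T
G(6): 25·6+4=154≡24 → Y
H(7): 25·7+4=179≡23 → X
M(12): 25·12+4=304≡18 → S
K(10): 25·10+4=254≡20 → U
U(20): 25·20+4=504≡10 → K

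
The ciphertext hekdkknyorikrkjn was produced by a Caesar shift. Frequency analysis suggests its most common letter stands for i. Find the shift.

2

The most frequent ciphertext letter is k (appears 5 times).
k is position 10; i is position 8.
Shift = 2.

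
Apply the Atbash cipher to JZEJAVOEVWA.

J(9) → Q(16)
Z(25) → A(0)
E(4) → V(21)
J(9) → Q(16)
A(0) → Z(25)
V(21) → E(4)
O(14) → L(11)
E(4) → V(21)
V(21) → E(4)
W(22) → D(3)
A(0) → Z(25)

QAVQZELVEDZ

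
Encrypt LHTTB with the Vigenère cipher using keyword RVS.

Repeat the key across the message: RVSRV
L(11)+R(17): 28≡2 → C
H(7)+V(21): 28≡2 → C
T(19)+S(18): 37≡11 → L
T(19)+R(17): 36≡10 → K
B(1)+V(21): 22 → W

CCLKW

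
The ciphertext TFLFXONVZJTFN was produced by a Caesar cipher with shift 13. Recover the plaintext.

T(19): 19−13=6 → G
F(5): 5−13=-8≡18 → S
L(11): 11−13=-2≡24 → Y
F(5): 5−13=-8≡18 → S
X(23): 23−13=10 → K
O(14): 14−13=1 → B
N(13): 13−13=0 → A
V(21): 21−13=8 → I
Z(25): 25−13=12 → M
J(9): 9−13=-4≡22 → W
T(19): 19−13=6 → G
F(5): 5−13=-8≡18 → S
N(13): 13−13=0 → A

GSYSKBAIMWGSA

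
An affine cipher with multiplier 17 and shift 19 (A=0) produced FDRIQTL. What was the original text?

QWGHJAY

The inverse of 17 mod 26 is 23, since 17·23=391≡1. Apply D(y)=23·(y−19) mod 26:
F(5): 23·(5−19)=-322≡16 → Q
D(3): 23·(3−19)=-368≡22 → W
R(17): 23·(17−19)=-46≡6 → G
I(8): 23·(8−19)=-253≡7 → H
Q(16): 23·(16−19)=-69≡9 → J
T(19): 23·(19−19)=0 → A
L(11): 23·(11−19)=-184≡24 → Y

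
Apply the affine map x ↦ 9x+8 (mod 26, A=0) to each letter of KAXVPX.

K(10): 9·10+8=98≡20 → U
A(0): 9·0+8=8 → I
X(23): 9·23+8=215≡7 → H
V(21): 9·21+8=197≡15 → P
P(15): 9·15+8=143≡13 → N
X(23): 9·23+8=215≡7 → H

UIHPNH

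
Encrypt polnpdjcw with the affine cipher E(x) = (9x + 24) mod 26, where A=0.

p(15): 9·15+24=159≡3 → d
o(14): 9·14+24=150≡20 → u
l(11): 9·11+24=123≡19 → t
n(13): 9·13+24=141≡11 → l
p(15): 9·15+24=159≡3 → d
d(3): 9·3+24=51≡25 → z
j(9): 9·9+24=105≡1 → b
c(2): 9·2+24=42≡16 → q
w(22): 9·22+24=222≡14 → o

dutldzbqo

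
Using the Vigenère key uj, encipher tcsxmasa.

Repeat the key across the message: ujujujuj
t(19)+u(20): 39≡13 → n
c(2)+j(9): 11 → l
s(18)+u(20): 38≡12 → m
x(23)+j(9): 32≡6 → g
m(12)+u(20): 32≡6 → g
a(0)+j(9): 9 → j
s(18)+u(20): 38≡12 → m
a(0)+j(9): 9 → j

nlmggjmj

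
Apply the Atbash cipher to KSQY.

PHJB

K(10) → P(15)
S(18) → H(7)
Q(16) → J(9)
Y(24) → B(1)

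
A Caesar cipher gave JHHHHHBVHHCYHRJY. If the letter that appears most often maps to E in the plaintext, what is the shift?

The most frequent ciphertext letter is H (appears 8 times).
H is position 7; E is position 4.
Shift = 3.

3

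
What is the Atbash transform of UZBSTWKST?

FAYHGDPHG

U(20) → F(5)
Z(25) → A(0)
B(1) → Y(24)
S(18) → H(7)
T(19) → G(6)
W(22) → D(3)
K(10) → P(15)
S(18) → H(7)
T(19) → G(6)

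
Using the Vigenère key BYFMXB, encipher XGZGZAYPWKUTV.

YEESWBZNBWRUW

Repeat the key across the message: BYFMXBBYFMXBB
X(23)+B(1): 24 → Y
G(6)+Y(24): 30≡4 → E
Z(25)+F(5): 30≡4 → E
G(6)+M(12): 18 → S
Z(25)+X(23): 48≡22 → W
A(0)+B(1): 1 → B
Y(24)+B(1): 25 → Z
P(15)+Y(24): 39≡13 → N
W(22)+F(5): 27≡1 → B
K(10)+M(12): 22 → W
U(20)+X(23): 43≡17 → R
T(19)+B(1): 20 → U
V(21)+B(1): 22 → W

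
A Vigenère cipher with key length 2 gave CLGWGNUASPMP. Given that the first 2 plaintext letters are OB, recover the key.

OK

Subtract each crib letter from the matching ciphertext letter (mod 26):
C(2)−O(14)=-12≡14 → O
L(11)−B(1)=10 → K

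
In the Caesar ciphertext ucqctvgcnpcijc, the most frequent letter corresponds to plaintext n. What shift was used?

15

The most frequent ciphertext letter is c (appears 5 times).
c is position 2; n is position 13.
Shift = -11≡15.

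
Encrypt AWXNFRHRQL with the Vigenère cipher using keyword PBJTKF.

Repeat the key across the message: PBJTKFPBJT
A(0)+P(15): 15 → P
W(22)+B(1): 23 → X
X(23)+J(9): 32≡6 → G
N(13)+T(19): 32≡6 → G
F(5)+K(10): 15 → P
R(17)+F(5): 22 → W
H(7)+P(15): 22 → W
R(17)+B(1): 18 → S
Q(16)+J(9): 25 → Z
L(11)+T(19): 30≡4 → E

PXGGPWWSZE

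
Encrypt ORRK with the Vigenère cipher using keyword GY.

Repeat the key across the message: GYGY
O(14)+G(6): 20 → U
R(17)+Y(24): 41≡15 → P
R(17)+G(6): 23 → X
K(10)+Y(24): 34≡8 → I

UPXI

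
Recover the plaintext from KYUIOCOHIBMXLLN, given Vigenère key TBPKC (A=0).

Repeat the key across the ciphertext: TBPKCTBPKCTBPKC
K(10)−T(19): -9≡17 → R
Y(24)−B(1): 23 → X
U(20)−P(15): 5 → F
I(8)−K(10): -2≡24 → Y
O(14)−C(2): 12 → M
C(2)−T(19): -17≡9 → J
O(14)−B(1): 13 → N
H(7)−P(15): -8≡18 → S
I(8)−K(10): -2≡24 → Y
B(1)−C(2): -1≡25 → Z
M(12)−T(19): -7≡19 → T
X(23)−B(1): 22 → W
L(11)−P(15): -4≡22 → W
L(11)−K(10): 1 → B
N(13)−C(2): 11 → L

RXFYMJNSYZTWWBL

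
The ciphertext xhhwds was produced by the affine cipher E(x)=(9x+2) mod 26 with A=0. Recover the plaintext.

The inverse of 9 mod 26 is 3, since 9·3=27≡1. Apply D(y)=3·(y−2) mod 26:
x(23): 3·(23−2)=63≡11 → l
h(7): 3·(7−2)=15 → p
h(7): 3·(7−2)=15 → p
w(22): 3·(22−2)=60≡8 → i
d(3): 3·(3−2)=3 → d
s(18): 3·(18−2)=48≡22 → w

lppidw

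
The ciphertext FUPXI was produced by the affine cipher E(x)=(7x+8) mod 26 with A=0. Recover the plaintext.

HYBRA

The inverse of 7 mod 26 is 15, since 7·15=105≡1. Apply D(y)=15·(y−8) mod 26:
F(5): 15·(5−8)=-45≡7 → H
U(20): 15·(20−8)=180≡24 → Y
P(15): 15·(15−8)=105≡1 → B
X(23): 15·(23−8)=225≡17 → R
I(8): 15·(8−8)=0 → A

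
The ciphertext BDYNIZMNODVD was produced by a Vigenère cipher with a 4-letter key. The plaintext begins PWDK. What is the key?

Subtract each crib letter from the matching ciphertext letter (mod 26):
B(1)−P(15)=-14≡12 → M
D(3)−W(22)=-19≡7 → H
Y(24)−D(3)=21 → V
N(13)−K(10)=3 → D

MHVD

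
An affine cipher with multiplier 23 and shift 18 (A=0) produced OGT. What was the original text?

The inverse of 23 mod 26 is 17, since 23·17=391≡1. Apply D(y)=17·(y−18) mod 26:
O(14): 17·(14−18)=-68≡10 → K
G(6): 17·(6−18)=-204≡4 → E
T(19): 17·(19−18)=17 → R

KER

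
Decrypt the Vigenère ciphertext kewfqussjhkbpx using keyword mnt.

yrdtdbgfqvxidk

Repeat the key across the ciphertext: mntmntmntmntmn
k(10)−m(12): -2≡24 → y
e(4)−n(13): -9≡17 → r
w(22)−t(19): 3 → d
f(5)−m(12): -7≡19 → t
q(16)−n(13): 3 → d
u(20)−t(19): 1 → b
s(18)−m(12): 6 → g
s(18)−n(13): 5 → f
j(9)−t(19): -10≡16 → q
h(7)−m(12): -5≡21 → v
k(10)−n(13): -3≡23 → x
b(1)−t(19): -18≡8 → i
p(15)−m(12): 3 → d
x(23)−n(13): 10 → k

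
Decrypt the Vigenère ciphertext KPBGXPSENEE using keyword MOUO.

Repeat the key across the ciphertext: MOUOMOUOMOU
K(10)−M(12): -2≡24 → Y
P(15)−O(14): 1 → B
B(1)−U(20): -19≡7 → H
G(6)−O(14): -8≡18 → S
X(23)−M(12): 11 → L
P(15)−O(14): 1 → B
S(18)−U(20): -2≡24 → Y
E(4)−O(14): -10≡16 → Q
N(13)−M(12): 1 → B
E(4)−O(14): -10≡16 → Q
E(4)−U(20): -16≡10 → K

YBHSLBYQBQK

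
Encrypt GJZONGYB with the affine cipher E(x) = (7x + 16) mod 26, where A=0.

G(6): 7·6+16=58≡6 → G
J(9): 7·9+16=79≡1 → B
Z(25): 7·25+16=191≡9 → J
O(14): 7·14+16=114≡10 → K
N(13): 7·13+16=107≡3 → D
G(6): 7·6+16=58≡6 → G
Y(24): 7·24+16=184≡2 → C
B(1): 7·1+16=23 → X

GBJKDGCX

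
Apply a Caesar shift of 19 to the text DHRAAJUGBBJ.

WAKTTCNZUUC

D(3): 3+19=22 → W
H(7): 7+19=26≡0 → A
R(17): 17+19=36≡10 → K
A(0): 0+19=19 → T
A(0): 0+19=19 → T
J(9): 9+19=28≡2 → C
U(20): 20+19=39≡13 → N
G(6): 6+19=25 → Z
B(1): 1+19=20 → U
B(1): 1+19=20 → U
J(9): 9+19=28≡2 → C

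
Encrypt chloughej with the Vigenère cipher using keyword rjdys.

tqommxqhh

Repeat the key across the message: rjdysrjdy
c(2)+r(17): 19 → t
h(7)+j(9): 16 → q
l(11)+d(3): 14 → o
o(14)+y(24): 38≡12 → m
u(20)+s(18): 38≡12 → m
g(6)+r(17): 23 → x
h(7)+j(9): 16 → q
e(4)+d(3): 7 → h
j(9)+y(24): 33≡7 → h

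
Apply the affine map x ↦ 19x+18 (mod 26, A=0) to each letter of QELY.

KQTG

Q(16): 19·16+18=322≡10 → K
E(4): 19·4+18=94≡16 → Q
L(11): 19·11+18=227≡19 → T
Y(24): 19·24+18=474≡6 → G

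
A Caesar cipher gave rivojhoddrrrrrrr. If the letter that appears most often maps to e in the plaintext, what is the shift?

13

The most frequent ciphertext letter is r (appears 8 times).
r is position 17; e is position 4.
Shift = 13.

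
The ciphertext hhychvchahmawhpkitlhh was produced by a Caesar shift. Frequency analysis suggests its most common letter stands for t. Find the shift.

14

The most frequent ciphertext letter is h (appears 8 times).
h is position 7; t is position 19.
Shift = -12≡14.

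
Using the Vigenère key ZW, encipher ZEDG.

YACC

Repeat the key across the message: ZWZW
Z(25)+Z(25): 50≡24 → Y
E(4)+W(22): 26≡0 → A
D(3)+Z(25): 28≡2 → C
G(6)+W(22): 28≡2 → C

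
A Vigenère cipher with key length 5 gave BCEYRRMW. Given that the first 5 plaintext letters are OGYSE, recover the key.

Subtract each crib letter from the matching ciphertext letter (mod 26):
B(1)−O(14)=-13≡13 → N
C(2)−G(6)=-4≡22 → W
E(4)−Y(24)=-20≡6 → G
Y(24)−S(18)=6 → G
R(17)−E(4)=13 → N

NWGGN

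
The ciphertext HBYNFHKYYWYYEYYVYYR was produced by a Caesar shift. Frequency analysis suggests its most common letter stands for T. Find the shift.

The most frequent ciphertext letter is Y (appears 9 times).
Y is position 24; T is position 19.
Shift = 5.

5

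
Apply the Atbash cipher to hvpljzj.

sekoqaq

h(7) → s(18)
v(21) → e(4)
p(15) → k(10)
l(11) → o(14)
j(9) → q(16)
z(25) → a(0)
j(9) → q(16)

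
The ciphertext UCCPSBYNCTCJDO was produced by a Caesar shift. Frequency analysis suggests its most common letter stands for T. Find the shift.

9

The most frequent ciphertext letter is C (appears 4 times).
C is position 2; T is position 19.
Shift = -17≡9.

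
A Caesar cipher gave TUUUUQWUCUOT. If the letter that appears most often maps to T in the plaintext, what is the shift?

1

The most frequent ciphertext letter is U (appears 6 times).
U is position 20; T is position 19.
Shift = 1.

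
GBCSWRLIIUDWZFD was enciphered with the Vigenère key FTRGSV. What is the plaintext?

BILMEWGPROLBUMM

Repeat the key across the ciphertext: FTRGSVFTRGSVFTR
G(6)−F(5): 1 → B
B(1)−T(19): -18≡8 → I
C(2)−R(17): -15≡11 → L
S(18)−G(6): 12 → M
W(22)−S(18): 4 → E
R(17)−V(21): -4≡22 → W
L(11)−F(5): 6 → G
I(8)−T(19): -11≡15 → P
I(8)−R(17): -9≡17 → R
U(20)−G(6): 14 → O
D(3)−S(18): -15≡11 → L
W(22)−V(21): 1 → B
Z(25)−F(5): 20 → U
F(5)−T(19): -14≡12 → M
D(3)−R(17): -14≡12 → M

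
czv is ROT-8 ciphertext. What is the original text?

c(2): 2−8=-6≡20 → u
z(25): 25−8=17 → r
v(21): 21−8=13 → n

urn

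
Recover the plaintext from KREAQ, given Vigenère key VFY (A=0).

Repeat the key across the ciphertext: VFYVF
K(10)−V(21): -11≡15 → P
R(17)−F(5): 12 → M
E(4)−Y(24): -20≡6 → G
A(0)−V(21): -21≡5 → F
Q(16)−F(5): 11 → L

PMGFL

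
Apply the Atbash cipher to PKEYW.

KPVBD

P(15) → K(10)
K(10) → P(15)
E(4) → V(21)
Y(24) → B(1)
W(22) → D(3)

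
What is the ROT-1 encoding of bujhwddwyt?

b(1): 1+1=2 → c
u(20): 20+1=21 → v
j(9): 9+1=10 → k
h(7): 7+1=8 → i
w(22): 22+1=23 → x
d(3): 3+1=4 → e
d(3): 3+1=4 → e
w(22): 22+1=23 → x
y(24): 24+1=25 → z
t(19): 19+1=20 → u

cvkixeexzu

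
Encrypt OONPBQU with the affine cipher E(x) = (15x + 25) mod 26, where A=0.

BBMQOFN

O(14): 15·14+25=235≡1 → B
O(14): 15·14+25=235≡1 → B
N(13): 15·13+25=220≡12 → M
P(15): 15·15+25=250≡16 → Q
B(1): 15·1+25=40≡14 → O
Q(16): 15·16+25=265≡5 → F
U(20): 15·20+25=325≡13 → N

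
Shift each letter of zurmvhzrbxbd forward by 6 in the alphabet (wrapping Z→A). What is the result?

z(25): 25+6=31≡5 → f
u(20): 20+6=26≡0 → a
r(17): 17+6=23 → x
m(12): 12+6=18 → s
v(21): 21+6=27≡1 → b
h(7): 7+6=13 → n
z(25): 25+6=31≡5 → f
r(17): 17+6=23 → x
b(1): 1+6=7 → h
x(23): 23+6=29≡3 → d
b(1): 1+6=7 → h
d(3): 3+6=9 → j

faxsbnfxhdhj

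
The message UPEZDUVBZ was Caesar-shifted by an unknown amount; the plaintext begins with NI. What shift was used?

From the crib: U(20)−N(13)=7, so the shift is 7.

7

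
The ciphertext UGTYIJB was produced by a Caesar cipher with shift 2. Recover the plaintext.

U(20): 20−2=18 → S
G(6): 6−2=4 → E
T(19): 19−2=17 → R
Y(24): 24−2=22 → W
I(8): 8−2=6 → G
J(9): 9−2=7 → H
B(1): 1−2=-1≡25 → Z

SERWGHZ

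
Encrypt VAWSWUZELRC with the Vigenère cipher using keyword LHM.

Repeat the key across the message: LHMLHMLHMLH
V(21)+L(11): 32≡6 → G
A(0)+H(7): 7 → H
W(22)+M(12): 34≡8 → I
S(18)+L(11): 29≡3 → D
W(22)+H(7): 29≡3 → D
U(20)+M(12): 32≡6 → G
Z(25)+L(11): 36≡10 → K
E(4)+H(7): 11 → L
L(11)+M(12): 23 → X
R(17)+L(11): 28≡2 → C
C(2)+H(7): 9 → J

GHIDDGKLXCJ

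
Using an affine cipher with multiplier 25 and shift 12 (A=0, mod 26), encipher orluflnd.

o(14): 25·14+12=362≡24 → y
r(17): 25·17+12=437≡21 → v
l(11): 25·11+12=287≡1 → b
u(20): 25·20+12=512≡18 → s
f(5): 25·5+12=137≡7 → h
l(11): 25·11+12=287≡1 → b
n(13): 25·13+12=337≡25 → z
d(3): 25·3+12=87≡9 → j

yvbshbzj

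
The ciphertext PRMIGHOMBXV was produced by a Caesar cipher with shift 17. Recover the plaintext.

YAVRPQXVKGE

P(15): 15−17=-2≡24 → Y
R(17): 17−17=0 → A
M(12): 12−17=-5≡21 → V
I(8): 8−17=-9≡17 → R
G(6): 6−17=-11≡15 → P
H(7): 7−17=-10≡16 → Q
O(14): 14−17=-3≡23 → X
M(12): 12−17=-5≡21 → V
B(1): 1−17=-16≡10 → K
X(23): 23−17=6 → G
V(21): 21−17=4 → E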